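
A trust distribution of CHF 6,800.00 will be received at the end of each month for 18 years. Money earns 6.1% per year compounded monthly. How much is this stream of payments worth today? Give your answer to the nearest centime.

This is an ordinary annuity: 216 payments of CHF 6,800.00 at the end of each month.
Periodic rate r = 0.061/12 per month; n is counted in months.
PV = PMT × [(1 − (1+r)^−n)/r] = 6,800 × [1 − (1+r)^−216] / r = CHF 890,287.49

CHF 890,287.49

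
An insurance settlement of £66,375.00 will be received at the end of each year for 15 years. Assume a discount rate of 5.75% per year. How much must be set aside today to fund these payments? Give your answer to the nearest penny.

This is an ordinary annuity: 15 payments of £66,375.00 at the end of each year.
Periodic rate r = 0.0575 per year.
PV = PMT × [(1 − (1+r)^−n)/r] = 66,375 × [1 − (1+r)^−15] / r = £655,312.78

£655,312.78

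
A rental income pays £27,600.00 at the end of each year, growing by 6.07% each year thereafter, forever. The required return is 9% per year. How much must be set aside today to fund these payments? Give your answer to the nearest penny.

£941,979.52

Periodic rate r = 0.09 per year.
Growing perpetuity (Gordon): PV = PMT₁ / (r − g) = 27,600 / (r − 0.0607) = £941,979.52.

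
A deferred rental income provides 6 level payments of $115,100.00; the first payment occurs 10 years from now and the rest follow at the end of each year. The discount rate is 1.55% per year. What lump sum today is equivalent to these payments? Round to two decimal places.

$570,003.21

Ordinary annuity of 6 payments, first payment at period 10.
Periodic rate r = 0.0155 per year.
The ordinary-annuity PV formula values the stream one period before the first payment (period 9); discount that back 9 periods:
PV₀ = 115,100 × [1 − (1+r)^−6] / r × (1+r)^−9 = $570,003.21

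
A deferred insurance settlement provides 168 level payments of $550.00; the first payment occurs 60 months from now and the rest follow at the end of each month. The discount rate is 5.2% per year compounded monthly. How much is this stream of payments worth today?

Ordinary annuity of 168 payments, first payment at period 60.
Periodic rate r = 0.052/12 per month; n is counted in months.
The ordinary-annuity PV formula values the stream one period before the first payment (period 59); discount that back 59 periods:
PV₀ = 550 × [1 − (1+r)^−168] / r × (1+r)^−59 = $50,781.28

$50,781.28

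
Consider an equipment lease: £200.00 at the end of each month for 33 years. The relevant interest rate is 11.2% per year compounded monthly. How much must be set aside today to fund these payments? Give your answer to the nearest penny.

£20,887.46

This is an ordinary annuity: 396 payments of £200.00 at the end of each month.
Periodic rate r = 0.112/12 per month; n is counted in months.
PV = PMT × [(1 − (1+r)^−n)/r] = 200 × [1 − (1+r)^−396] / r = £20,887.46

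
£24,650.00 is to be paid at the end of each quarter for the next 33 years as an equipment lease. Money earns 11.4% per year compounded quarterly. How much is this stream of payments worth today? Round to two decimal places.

£843,728.43

This is an ordinary annuity: 132 payments of £24,650.00 at the end of each quarter.
Periodic rate r = 0.114/4 per quarter; n is counted in quarters.
PV = PMT × [(1 − (1+r)^−n)/r] = 24,650 × [1 − (1+r)^−132] / r = £843,728.43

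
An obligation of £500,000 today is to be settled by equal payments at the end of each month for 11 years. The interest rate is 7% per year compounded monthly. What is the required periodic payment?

£5,442.05

Level ordinary annuity; solve PV = PMT × [(1 − (1+r)^−n)/r] for PMT.
Periodic rate r = 0.07/12 per month; n is counted in months.
With n = 132: PMT = 500,000 / ([(1 − (1+r)^−n)/r]) = £5,442.05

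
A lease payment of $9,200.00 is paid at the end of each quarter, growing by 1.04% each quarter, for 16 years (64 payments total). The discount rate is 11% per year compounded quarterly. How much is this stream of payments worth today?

$354,219.04

Periodic rate r = 0.11/4 per quarter; n is counted in quarters.
Growing ordinary annuity: PV = PMT₁ × [1 − ((1+g)/(1+r))^n] / (r − g) = 9,200 × [1 − ((1+0.0104)/(1+r))^64] / (r − 0.0104) = $354,219.04.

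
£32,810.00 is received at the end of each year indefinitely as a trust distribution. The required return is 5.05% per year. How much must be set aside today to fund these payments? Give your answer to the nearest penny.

Periodic rate r = 0.0505 per year.
Level perpetuity: PV = PMT / r = 32,810 / (0.0505) = £649,702.97.

£649,702.97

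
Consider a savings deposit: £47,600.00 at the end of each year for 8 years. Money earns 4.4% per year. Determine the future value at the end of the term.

This is an ordinary annuity: 8 deposits of £47,600.00 at the end of each year.
Periodic rate r = 0.044 per year.
FV = PMT × [((1+r)^n − 1)/r] = 47,600 × [(1+r)^8 − 1] / r = £444,897.85

£444,897.85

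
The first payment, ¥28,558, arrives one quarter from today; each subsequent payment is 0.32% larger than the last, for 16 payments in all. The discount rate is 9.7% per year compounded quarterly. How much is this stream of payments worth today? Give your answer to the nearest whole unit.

Periodic rate r = 0.097/4 per quarter; n is counted in quarters.
Growing ordinary annuity: PV = PMT₁ × [1 − ((1+g)/(1+r))^n] / (r − g) = 28,558 × [1 − ((1+0.0032)/(1+r))^16] / (r − 0.0032) = ¥383,523.

¥383,523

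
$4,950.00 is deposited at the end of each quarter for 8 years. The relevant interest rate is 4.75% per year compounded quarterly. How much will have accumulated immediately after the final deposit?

This is an ordinary annuity: 32 deposits of $4,950.00 at the end of each quarter.
Periodic rate r = 0.0475/4 per quarter; n is counted in quarters.
FV = PMT × [((1+r)^n − 1)/r] = 4,950 × [(1+r)^32 − 1] / r = $191,336.72

$191,336.72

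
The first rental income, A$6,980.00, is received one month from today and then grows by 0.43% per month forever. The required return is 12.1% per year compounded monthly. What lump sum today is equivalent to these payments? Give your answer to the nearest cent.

Periodic rate r = 0.121/12 per month.
Growing perpetuity (Gordon): PV = PMT₁ / (r − g) = 6,980 / (r − 0.0043) = A$1,206,916.43.

A$1,206,916.43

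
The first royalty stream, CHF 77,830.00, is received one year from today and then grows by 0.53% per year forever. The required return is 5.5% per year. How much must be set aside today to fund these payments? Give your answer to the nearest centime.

Periodic rate r = 0.055 per year.
Growing perpetuity (Gordon): PV = PMT₁ / (r − g) = 77,830 / (r − 0.0053) = CHF 1,565,995.98.

CHF 1,565,995.98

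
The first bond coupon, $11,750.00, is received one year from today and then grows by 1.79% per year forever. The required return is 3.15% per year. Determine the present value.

$863,970.59

Periodic rate r = 0.0315 per year.
Growing perpetuity (Gordon): PV = PMT₁ / (r − g) = 11,750 / (r − 0.0179) = $863,970.59.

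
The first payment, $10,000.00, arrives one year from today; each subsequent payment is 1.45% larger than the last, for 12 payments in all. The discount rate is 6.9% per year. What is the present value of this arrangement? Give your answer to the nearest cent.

$85,560.77

Periodic rate r = 0.069 per year.
Growing ordinary annuity: PV = PMT₁ × [1 − ((1+g)/(1+r))^n] / (r − g) = 10,000 × [1 − ((1+0.0145)/(1+r))^12] / (r − 0.0145) = $85,560.77.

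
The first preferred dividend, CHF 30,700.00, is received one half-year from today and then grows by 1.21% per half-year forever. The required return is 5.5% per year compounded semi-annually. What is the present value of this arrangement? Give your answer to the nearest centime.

Periodic rate r = 0.055/2 per half-year.
Growing perpetuity (Gordon): PV = PMT₁ / (r − g) = 30,700 / (r − 0.0121) = CHF 1,993,506.49.

CHF 1,993,506.49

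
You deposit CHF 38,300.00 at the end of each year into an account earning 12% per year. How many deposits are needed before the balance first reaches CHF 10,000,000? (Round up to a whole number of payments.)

31 payments

Periodic rate r = 0.12 per year.
Ordinary annuity FV: 10,000,000 = 38,300 × [((1+r)^n − 1)/r].
(1+r)^n = 1 + 10,000,000 × r / 38,300, so n = ln(1 + 10,000,000·r/38,300) / ln(1+r) = 30.67.
Round up to a whole number of payments: n = 31.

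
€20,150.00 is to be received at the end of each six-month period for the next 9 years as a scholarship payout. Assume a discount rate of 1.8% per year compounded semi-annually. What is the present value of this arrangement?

€333,465.25

This is an ordinary annuity: 18 payments of €20,150.00 at the end of each six-month period.
Periodic rate r = 0.018/2 per half-year; n is counted in half-years.
PV = PMT × [(1 − (1+r)^−n)/r] = 20,150 × [1 − (1+r)^−18] / r = €333,465.25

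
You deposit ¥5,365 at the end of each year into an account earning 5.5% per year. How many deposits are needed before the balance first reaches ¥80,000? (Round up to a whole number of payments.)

Periodic rate r = 0.055 per year.
Ordinary annuity FV: 80,000 = 5,365 × [((1+r)^n − 1)/r].
(1+r)^n = 1 + 80,000 × r / 5,365, so n = ln(1 + 80,000·r/5,365) / ln(1+r) = 11.19.
Round up to a whole number of payments: n = 12.

12 payments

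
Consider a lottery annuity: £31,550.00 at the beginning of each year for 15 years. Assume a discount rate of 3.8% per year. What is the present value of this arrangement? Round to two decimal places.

£369,260.33

This is an annuity due: 15 payments of £31,550.00 at the beginning of each year.
Periodic rate r = 0.038 per year.
PV = PMT × [(1 − (1+r)^−n)/r] × (1+r) = 31,550 × [1 − (1+r)^−15] / r × (1+r) = £369,260.33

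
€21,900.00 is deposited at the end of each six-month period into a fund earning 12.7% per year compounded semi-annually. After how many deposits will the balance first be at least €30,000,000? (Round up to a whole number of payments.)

Periodic rate r = 0.127/2 per half-year; n is counted in half-years.
Ordinary annuity FV: 30,000,000 = 21,900 × [((1+r)^n − 1)/r].
(1+r)^n = 1 + 30,000,000 × r / 21,900, so n = ln(1 + 30,000,000·r/21,900) / ln(1+r) = 72.72.
Round up to a whole number of payments: n = 73.

73 payments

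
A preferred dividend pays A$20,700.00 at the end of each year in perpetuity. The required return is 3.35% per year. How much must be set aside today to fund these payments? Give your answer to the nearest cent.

A$617,910.45

Periodic rate r = 0.0335 per year.
Level perpetuity: PV = PMT / r = 20,700 / (0.0335) = A$617,910.45.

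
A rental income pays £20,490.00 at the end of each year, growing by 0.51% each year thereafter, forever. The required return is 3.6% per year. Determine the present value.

£663,106.80

Periodic rate r = 0.036 per year.
Growing perpetuity (Gordon): PV = PMT₁ / (r − g) = 20,490 / (r − 0.0051) = £663,106.80.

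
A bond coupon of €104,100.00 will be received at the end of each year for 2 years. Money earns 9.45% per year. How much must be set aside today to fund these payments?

This is an ordinary annuity: 2 payments of €104,100.00 at the end of each year.
Periodic rate r = 0.0945 per year.
PV = PMT × [(1 − (1+r)^−n)/r] = 104,100 × [1 − (1+r)^−2] / r = €182,011.81

€182,011.81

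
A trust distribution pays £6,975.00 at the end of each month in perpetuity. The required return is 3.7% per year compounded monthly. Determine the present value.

£2,262,162.16

Periodic rate r = 0.037/12 per month.
Level perpetuity: PV = PMT / r = 6,975 / (0.037/12) = £2,262,162.16.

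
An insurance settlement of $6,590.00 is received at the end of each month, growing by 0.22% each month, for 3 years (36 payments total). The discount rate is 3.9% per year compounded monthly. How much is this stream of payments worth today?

Periodic rate r = 0.039/12 per month; n is counted in months.
Growing ordinary annuity: PV = PMT₁ × [1 − ((1+g)/(1+r))^n] / (r − g) = 6,590 × [1 − ((1+0.0022)/(1+r))^36] / (r − 0.0022) = $232,191.31.

$232,191.31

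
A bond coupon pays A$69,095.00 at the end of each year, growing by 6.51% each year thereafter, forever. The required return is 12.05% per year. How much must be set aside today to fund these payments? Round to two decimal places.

Periodic rate r = 0.1205 per year.
Growing perpetuity (Gordon): PV = PMT₁ / (r − g) = 69,095 / (r − 0.0651) = A$1,247,202.17.

A$1,247,202.17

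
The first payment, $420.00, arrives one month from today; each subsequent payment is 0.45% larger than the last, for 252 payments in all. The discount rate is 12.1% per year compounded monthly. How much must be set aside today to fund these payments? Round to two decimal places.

$56,614.79

Periodic rate r = 0.121/12 per month; n is counted in months.
Growing ordinary annuity: PV = PMT₁ × [1 − ((1+g)/(1+r))^n] / (r − g) = 420 × [1 − ((1+0.0045)/(1+r))^252] / (r − 0.0045) = $56,614.79.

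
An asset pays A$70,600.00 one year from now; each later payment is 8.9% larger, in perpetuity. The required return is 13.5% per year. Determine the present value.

A$1,534,782.61

Periodic rate r = 0.135 per year.
Growing perpetuity (Gordon): PV = PMT₁ / (r − g) = 70,600 / (r − 0.089) = A$1,534,782.61.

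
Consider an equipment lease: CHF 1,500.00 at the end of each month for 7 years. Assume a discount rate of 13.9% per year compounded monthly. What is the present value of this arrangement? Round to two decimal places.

CHF 80,279.10

This is an ordinary annuity: 84 payments of CHF 1,500.00 at the end of each month.
Periodic rate r = 0.139/12 per month; n is counted in months.
PV = PMT × [(1 − (1+r)^−n)/r] = 1,500 × [1 − (1+r)^−84] / r = CHF 80,279.10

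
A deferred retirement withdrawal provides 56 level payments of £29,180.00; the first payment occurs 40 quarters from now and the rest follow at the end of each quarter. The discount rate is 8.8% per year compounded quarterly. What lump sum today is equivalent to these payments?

Ordinary annuity of 56 payments, first payment at period 40.
Periodic rate r = 0.088/4 per quarter; n is counted in quarters.
The ordinary-annuity PV formula values the stream one period before the first payment (period 39); discount that back 39 periods:
PV₀ = 29,180 × [1 − (1+r)^−56] / r × (1+r)^−39 = £399,832.38

£399,832.38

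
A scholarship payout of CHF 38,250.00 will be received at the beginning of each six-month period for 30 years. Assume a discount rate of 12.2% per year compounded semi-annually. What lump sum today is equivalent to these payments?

CHF 646,240.45

This is an annuity due: 60 payments of CHF 38,250.00 at the beginning of each six-month period.
Periodic rate r = 0.122/2 per half-year; n is counted in half-years.
PV = PMT × [(1 − (1+r)^−n)/r] × (1+r) = 38,250 × [1 − (1+r)^−60] / r × (1+r) = CHF 646,240.45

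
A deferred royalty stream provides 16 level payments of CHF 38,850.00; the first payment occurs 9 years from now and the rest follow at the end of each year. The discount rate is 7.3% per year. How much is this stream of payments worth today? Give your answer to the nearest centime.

Ordinary annuity of 16 payments, first payment at period 9.
Periodic rate r = 0.073 per year.
The ordinary-annuity PV formula values the stream one period before the first payment (period 8); discount that back 8 periods:
PV₀ = 38,850 × [1 − (1+r)^−16] / r × (1+r)^−8 = CHF 204,778.54

CHF 204,778.54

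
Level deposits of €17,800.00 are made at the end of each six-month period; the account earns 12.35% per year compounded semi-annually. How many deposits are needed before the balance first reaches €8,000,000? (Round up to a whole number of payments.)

57 payments

Periodic rate r = 0.1235/2 per half-year; n is counted in half-years.
Ordinary annuity FV: 8,000,000 = 17,800 × [((1+r)^n − 1)/r].
(1+r)^n = 1 + 8,000,000 × r / 17,800, so n = ln(1 + 8,000,000·r/17,800) / ln(1+r) = 56.06.
Round up to a whole number of payments: n = 57.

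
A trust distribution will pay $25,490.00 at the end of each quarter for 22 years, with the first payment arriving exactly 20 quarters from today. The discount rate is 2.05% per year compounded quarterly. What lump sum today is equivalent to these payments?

Ordinary annuity of 88 payments, first payment at period 20.
Periodic rate r = 0.0205/4 per quarter; n is counted in quarters.
The ordinary-annuity PV formula values the stream one period before the first payment (period 19); discount that back 19 periods:
PV₀ = 25,490 × [1 − (1+r)^−88] / r × (1+r)^−19 = $1,635,057.38

$1,635,057.38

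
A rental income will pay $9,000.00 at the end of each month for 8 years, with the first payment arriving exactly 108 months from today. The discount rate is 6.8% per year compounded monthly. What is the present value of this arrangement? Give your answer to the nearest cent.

$363,261.60

Ordinary annuity of 96 payments, first payment at period 108.
Periodic rate r = 0.068/12 per month; n is counted in months.
The ordinary-annuity PV formula values the stream one period before the first payment (period 107); discount that back 107 periods:
PV₀ = 9,000 × [1 − (1+r)^−96] / r × (1+r)^−107 = $363,261.60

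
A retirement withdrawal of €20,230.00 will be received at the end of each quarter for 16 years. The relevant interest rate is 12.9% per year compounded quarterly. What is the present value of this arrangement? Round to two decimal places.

€545,018.41

This is an ordinary annuity: 64 payments of €20,230.00 at the end of each quarter.
Periodic rate r = 0.129/4 per quarter; n is counted in quarters.
PV = PMT × [(1 − (1+r)^−n)/r] = 20,230 × [1 − (1+r)^−64] / r = €545,018.41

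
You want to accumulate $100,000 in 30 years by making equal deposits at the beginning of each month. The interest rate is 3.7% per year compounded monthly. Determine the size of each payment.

Level annuity due; solve FV = PMT × [((1+r)^n − 1)/r] × (1+r) for PMT.
Periodic rate r = 0.037/12 per month; n is counted in months.
With n = 360: PMT = 100,000 / ([((1+r)^n − 1)/r] × (1+r)) = $151.48

$151.48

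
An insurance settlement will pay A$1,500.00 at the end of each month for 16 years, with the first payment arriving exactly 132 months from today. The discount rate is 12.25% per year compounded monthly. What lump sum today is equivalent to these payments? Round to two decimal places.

Ordinary annuity of 192 payments, first payment at period 132.
Periodic rate r = 0.1225/12 per month; n is counted in months.
The ordinary-annuity PV formula values the stream one period before the first payment (period 131); discount that back 131 periods:
PV₀ = 1,500 × [1 − (1+r)^−192] / r × (1+r)^−131 = A$33,316.20

A$33,316.20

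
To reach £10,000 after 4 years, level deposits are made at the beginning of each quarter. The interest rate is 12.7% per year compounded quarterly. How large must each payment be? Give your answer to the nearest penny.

£474.24

Level annuity due; solve FV = PMT × [((1+r)^n − 1)/r] × (1+r) for PMT.
Periodic rate r = 0.127/4 per quarter; n is counted in quarters.
With n = 16: PMT = 10,000 / ([((1+r)^n − 1)/r] × (1+r)) = £474.24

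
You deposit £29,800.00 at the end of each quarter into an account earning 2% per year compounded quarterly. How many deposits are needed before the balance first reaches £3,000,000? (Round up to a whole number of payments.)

Periodic rate r = 0.02/4 per quarter; n is counted in quarters.
Ordinary annuity FV: 3,000,000 = 29,800 × [((1+r)^n − 1)/r].
(1+r)^n = 1 + 3,000,000 × r / 29,800, so n = ln(1 + 3,000,000·r/29,800) / ln(1+r) = 81.74.
Round up to a whole number of payments: n = 82.

82 payments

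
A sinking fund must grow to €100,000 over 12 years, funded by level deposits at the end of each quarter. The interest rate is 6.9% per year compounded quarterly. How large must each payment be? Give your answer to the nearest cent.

Level ordinary annuity; solve FV = PMT × [((1+r)^n − 1)/r] for PMT.
Periodic rate r = 0.069/4 per quarter; n is counted in quarters.
With n = 48: PMT = 100,000 / ([((1+r)^n − 1)/r]) = €1,355.46

€1,355.46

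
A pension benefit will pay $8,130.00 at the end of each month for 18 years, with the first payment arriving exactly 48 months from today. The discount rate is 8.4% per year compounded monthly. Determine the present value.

$651,316.11

Ordinary annuity of 216 payments, first payment at period 48.
Periodic rate r = 0.084/12 per month; n is counted in months.
The ordinary-annuity PV formula values the stream one period before the first payment (period 47); discount that back 47 periods:
PV₀ = 8,130 × [1 − (1+r)^−216] / r × (1+r)^−47 = $651,316.11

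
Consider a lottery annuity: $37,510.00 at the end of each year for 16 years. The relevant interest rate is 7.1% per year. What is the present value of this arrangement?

This is an ordinary annuity: 16 payments of $37,510.00 at the end of each year.
Periodic rate r = 0.071 per year.
PV = PMT × [(1 − (1+r)^−n)/r] = 37,510 × [1 − (1+r)^−16] / r = $352,007.88

$352,007.88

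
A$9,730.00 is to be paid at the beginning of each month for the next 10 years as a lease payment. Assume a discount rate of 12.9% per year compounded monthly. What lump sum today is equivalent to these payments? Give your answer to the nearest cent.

A$661,276.13

This is an annuity due: 120 payments of A$9,730.00 at the beginning of each month.
Periodic rate r = 0.129/12 per month; n is counted in months.
PV = PMT × [(1 − (1+r)^−n)/r] × (1+r) = 9,730 × [1 − (1+r)^−120] / r × (1+r) = A$661,276.13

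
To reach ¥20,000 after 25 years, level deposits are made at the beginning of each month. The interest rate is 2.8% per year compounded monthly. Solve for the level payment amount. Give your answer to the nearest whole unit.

Level annuity due; solve FV = PMT × [((1+r)^n − 1)/r] × (1+r) for PMT.
Periodic rate r = 0.028/12 per month; n is counted in months.
With n = 300: PMT = 20,000 / ([((1+r)^n − 1)/r] × (1+r)) = ¥46

¥46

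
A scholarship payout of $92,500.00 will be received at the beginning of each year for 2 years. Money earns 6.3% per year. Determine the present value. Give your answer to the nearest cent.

$179,517.87

This is an annuity due: 2 payments of $92,500.00 at the beginning of each year.
Periodic rate r = 0.063 per year.
PV = PMT × [(1 − (1+r)^−n)/r] × (1+r) = 92,500 × [1 − (1+r)^−2] / r × (1+r) = $179,517.87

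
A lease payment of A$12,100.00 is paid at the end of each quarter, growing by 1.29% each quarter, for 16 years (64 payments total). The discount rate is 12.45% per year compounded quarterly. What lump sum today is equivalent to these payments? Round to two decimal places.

A$451,865.45

Periodic rate r = 0.1245/4 per quarter; n is counted in quarters.
Growing ordinary annuity: PV = PMT₁ × [1 − ((1+g)/(1+r))^n] / (r − g) = 12,100 × [1 − ((1+0.0129)/(1+r))^64] / (r − 0.0129) = A$451,865.45.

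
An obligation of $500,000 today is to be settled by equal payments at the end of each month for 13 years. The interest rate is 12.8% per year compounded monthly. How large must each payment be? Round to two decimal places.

$6,592.96

Level ordinary annuity; solve PV = PMT × [(1 − (1+r)^−n)/r] for PMT.
Periodic rate r = 0.128/12 per month; n is counted in months.
With n = 156: PMT = 500,000 / ([(1 − (1+r)^−n)/r]) = $6,592.96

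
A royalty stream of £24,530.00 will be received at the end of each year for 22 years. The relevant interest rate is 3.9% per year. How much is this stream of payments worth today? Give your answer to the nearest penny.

This is an ordinary annuity: 22 payments of £24,530.00 at the end of each year.
Periodic rate r = 0.039 per year.
PV = PMT × [(1 − (1+r)^−n)/r] = 24,530 × [1 − (1+r)^−22] / r = £357,898.47

£357,898.47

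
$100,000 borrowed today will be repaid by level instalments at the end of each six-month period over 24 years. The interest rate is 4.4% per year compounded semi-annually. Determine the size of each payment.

Level ordinary annuity; solve PV = PMT × [(1 − (1+r)^−n)/r] for PMT.
Periodic rate r = 0.044/2 per half-year; n is counted in half-years.
With n = 48: PMT = 100,000 / ([(1 − (1+r)^−n)/r]) = $3,394.27

$3,394.27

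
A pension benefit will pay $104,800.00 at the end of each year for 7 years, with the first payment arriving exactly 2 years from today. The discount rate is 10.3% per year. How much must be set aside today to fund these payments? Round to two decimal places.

$458,032.46

Ordinary annuity of 7 payments, first payment at period 2.
Periodic rate r = 0.103 per year.
The ordinary-annuity PV formula values the stream one period before the first payment (period 1); discount that back 1 periods:
PV₀ = 104,800 × [1 − (1+r)^−7] / r × (1+r)^−1 = $458,032.46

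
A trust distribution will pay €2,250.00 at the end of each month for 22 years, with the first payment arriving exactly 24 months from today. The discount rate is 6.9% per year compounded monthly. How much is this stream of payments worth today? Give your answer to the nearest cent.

€267,473.08

Ordinary annuity of 264 payments, first payment at period 24.
Periodic rate r = 0.069/12 per month; n is counted in months.
The ordinary-annuity PV formula values the stream one period before the first payment (period 23); discount that back 23 periods:
PV₀ = 2,250 × [1 − (1+r)^−264] / r × (1+r)^−23 = €267,473.08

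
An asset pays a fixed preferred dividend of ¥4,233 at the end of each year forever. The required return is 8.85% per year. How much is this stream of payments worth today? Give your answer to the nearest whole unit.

¥47,831

Periodic rate r = 0.0885 per year.
Level perpetuity: PV = PMT / r = 4,233 / (0.0885) = ¥47,831.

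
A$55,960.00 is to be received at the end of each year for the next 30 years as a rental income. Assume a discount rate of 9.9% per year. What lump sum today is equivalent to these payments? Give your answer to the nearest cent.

This is an ordinary annuity: 30 payments of A$55,960.00 at the end of each year.
Periodic rate r = 0.099 per year.
PV = PMT × [(1 − (1+r)^−n)/r] = 55,960 × [1 − (1+r)^−30] / r = A$531,962.68

A$531,962.68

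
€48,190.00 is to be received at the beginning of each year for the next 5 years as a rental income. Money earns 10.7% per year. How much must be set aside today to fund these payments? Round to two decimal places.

This is an annuity due: 5 payments of €48,190.00 at the beginning of each year.
Periodic rate r = 0.107 per year.
PV = PMT × [(1 − (1+r)^−n)/r] × (1+r) = 48,190 × [1 − (1+r)^−5] / r × (1+r) = €198,659.55

€198,659.55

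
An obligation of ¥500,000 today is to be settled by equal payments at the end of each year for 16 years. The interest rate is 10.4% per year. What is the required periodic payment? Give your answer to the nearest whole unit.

¥65,438

Level ordinary annuity; solve PV = PMT × [(1 − (1+r)^−n)/r] for PMT.
Periodic rate r = 0.104 per year.
With n = 16: PMT = 500,000 / ([(1 − (1+r)^−n)/r]) = ¥65,438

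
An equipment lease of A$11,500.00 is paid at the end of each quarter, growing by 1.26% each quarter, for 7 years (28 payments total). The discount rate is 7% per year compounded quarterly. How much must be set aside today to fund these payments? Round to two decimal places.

Periodic rate r = 0.07/4 per quarter; n is counted in quarters.
Growing ordinary annuity: PV = PMT₁ × [1 − ((1+g)/(1+r))^n] / (r − g) = 11,500 × [1 − ((1+0.0126)/(1+r))^28] / (r − 0.0126) = A$296,721.42.

A$296,721.42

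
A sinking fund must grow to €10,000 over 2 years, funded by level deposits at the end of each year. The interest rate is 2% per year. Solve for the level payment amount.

Level ordinary annuity; solve FV = PMT × [((1+r)^n − 1)/r] for PMT.
Periodic rate r = 0.02 per year.
With n = 2: PMT = 10,000 / ([((1+r)^n − 1)/r]) = €4,950.50

€4,950.50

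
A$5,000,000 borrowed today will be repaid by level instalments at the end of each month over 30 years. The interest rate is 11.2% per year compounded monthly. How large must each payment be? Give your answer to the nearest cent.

Level ordinary annuity; solve PV = PMT × [(1 − (1+r)^−n)/r] for PMT.
Periodic rate r = 0.112/12 per month; n is counted in months.
With n = 360: PMT = 5,000,000 / ([(1 − (1+r)^−n)/r]) = A$48,373.32

A$48,373.32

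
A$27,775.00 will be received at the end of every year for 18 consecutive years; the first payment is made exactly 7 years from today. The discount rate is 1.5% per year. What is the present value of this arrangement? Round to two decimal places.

A$398,105.14

Ordinary annuity of 18 payments, first payment at period 7.
Periodic rate r = 0.015 per year.
The ordinary-annuity PV formula values the stream one period before the first payment (period 6); discount that back 6 periods:
PV₀ = 27,775 × [1 − (1+r)^−18] / r × (1+r)^−6 = A$398,105.14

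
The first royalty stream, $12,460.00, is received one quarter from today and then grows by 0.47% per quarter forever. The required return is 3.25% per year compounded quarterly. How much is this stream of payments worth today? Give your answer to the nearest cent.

$3,637,956.20

Periodic rate r = 0.0325/4 per quarter.
Growing perpetuity (Gordon): PV = PMT₁ / (r − g) = 12,460 / (r − 0.0047) = $3,637,956.20.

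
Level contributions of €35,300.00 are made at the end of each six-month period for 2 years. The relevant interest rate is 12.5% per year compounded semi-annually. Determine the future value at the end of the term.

€154,997.68

This is an ordinary annuity: 4 deposits of €35,300.00 at the end of each six-month period.
Periodic rate r = 0.125/2 per half-year; n is counted in half-years.
FV = PMT × [((1+r)^n − 1)/r] = 35,300 × [(1+r)^4 − 1] / r = €154,997.68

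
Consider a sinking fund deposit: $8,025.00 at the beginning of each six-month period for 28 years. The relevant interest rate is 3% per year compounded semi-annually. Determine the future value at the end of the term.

$706,998.54

This is an annuity due: 56 deposits of $8,025.00 at the beginning of each six-month period.
Periodic rate r = 0.03/2 per half-year; n is counted in half-years.
FV = PMT × [((1+r)^n − 1)/r] × (1+r) = 8,025 × [(1+r)^56 − 1] / r × (1+r) = $706,998.54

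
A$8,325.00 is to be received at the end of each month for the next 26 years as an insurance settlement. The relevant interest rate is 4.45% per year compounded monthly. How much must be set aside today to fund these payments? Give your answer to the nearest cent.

This is an ordinary annuity: 312 payments of A$8,325.00 at the end of each month.
Periodic rate r = 0.0445/12 per month; n is counted in months.
PV = PMT × [(1 − (1+r)^−n)/r] = 8,325 × [1 − (1+r)^−312] / r = A$1,537,558.34

A$1,537,558.34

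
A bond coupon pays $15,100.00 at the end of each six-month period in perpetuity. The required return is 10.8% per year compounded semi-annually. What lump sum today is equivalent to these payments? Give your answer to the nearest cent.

$279,629.63

Periodic rate r = 0.108/2 per half-year.
Level perpetuity: PV = PMT / r = 15,100 / (0.108/2) = $279,629.63.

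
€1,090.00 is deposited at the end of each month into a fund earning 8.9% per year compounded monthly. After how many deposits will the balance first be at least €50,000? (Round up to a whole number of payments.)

40 payments

Periodic rate r = 0.089/12 per month; n is counted in months.
Ordinary annuity FV: 50,000 = 1,090 × [((1+r)^n − 1)/r].
(1+r)^n = 1 + 50,000 × r / 1,090, so n = ln(1 + 50,000·r/1,090) / ln(1+r) = 39.63.
Round up to a whole number of payments: n = 40.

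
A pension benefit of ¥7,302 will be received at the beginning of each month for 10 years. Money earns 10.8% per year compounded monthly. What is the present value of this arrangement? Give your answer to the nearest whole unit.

This is an annuity due: 120 payments of ¥7,302 at the beginning of each month.
Periodic rate r = 0.108/12 per month; n is counted in months.
PV = PMT × [(1 − (1+r)^−n)/r] × (1+r) = 7,302 × [1 − (1+r)^−120] / r × (1+r) = ¥539,284

¥539,284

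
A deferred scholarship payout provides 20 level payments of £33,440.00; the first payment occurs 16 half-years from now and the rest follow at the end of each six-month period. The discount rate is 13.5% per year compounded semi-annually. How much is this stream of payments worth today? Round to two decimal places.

£135,610.48

Ordinary annuity of 20 payments, first payment at period 16.
Periodic rate r = 0.135/2 per half-year; n is counted in half-years.
The ordinary-annuity PV formula values the stream one period before the first payment (period 15); discount that back 15 periods:
PV₀ = 33,440 × [1 − (1+r)^−20] / r × (1+r)^−15 = £135,610.48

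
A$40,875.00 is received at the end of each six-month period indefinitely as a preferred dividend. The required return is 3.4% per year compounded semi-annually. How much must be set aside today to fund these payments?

Periodic rate r = 0.034/2 per half-year.
Level perpetuity: PV = PMT / r = 40,875 / (0.034/2) = A$2,404,411.76.

A$2,404,411.76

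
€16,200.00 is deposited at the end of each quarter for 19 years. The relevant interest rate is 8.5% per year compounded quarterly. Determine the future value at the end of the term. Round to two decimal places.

€3,006,362.66

This is an ordinary annuity: 76 deposits of €16,200.00 at the end of each quarter.
Periodic rate r = 0.085/4 per quarter; n is counted in quarters.
FV = PMT × [((1+r)^n − 1)/r] = 16,200 × [(1+r)^76 − 1] / r = €3,006,362.66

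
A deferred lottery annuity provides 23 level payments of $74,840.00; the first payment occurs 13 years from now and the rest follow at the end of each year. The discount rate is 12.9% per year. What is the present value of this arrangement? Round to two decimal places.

$126,971.36

Ordinary annuity of 23 payments, first payment at period 13.
Periodic rate r = 0.129 per year.
The ordinary-annuity PV formula values the stream one period before the first payment (period 12); discount that back 12 periods:
PV₀ = 74,840 × [1 − (1+r)^−23] / r × (1+r)^−12 = $126,971.36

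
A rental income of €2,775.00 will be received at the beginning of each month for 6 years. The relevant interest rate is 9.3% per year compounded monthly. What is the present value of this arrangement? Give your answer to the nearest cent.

This is an annuity due: 72 payments of €2,775.00 at the beginning of each month.
Periodic rate r = 0.093/12 per month; n is counted in months.
PV = PMT × [(1 − (1+r)^−n)/r] × (1+r) = 2,775 × [1 − (1+r)^−72] / r × (1+r) = €153,867.32

€153,867.32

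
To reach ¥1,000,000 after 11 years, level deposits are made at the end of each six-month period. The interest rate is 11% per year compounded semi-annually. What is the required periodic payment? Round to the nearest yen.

Level ordinary annuity; solve FV = PMT × [((1+r)^n − 1)/r] for PMT.
Periodic rate r = 0.11/2 per half-year; n is counted in half-years.
With n = 22: PMT = 1,000,000 / ([((1+r)^n − 1)/r]) = ¥24,471

¥24,471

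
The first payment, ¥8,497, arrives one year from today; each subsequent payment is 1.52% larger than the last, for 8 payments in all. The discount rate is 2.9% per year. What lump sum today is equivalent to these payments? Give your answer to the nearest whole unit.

¥63,041

Periodic rate r = 0.029 per year.
Growing ordinary annuity: PV = PMT₁ × [1 − ((1+g)/(1+r))^n] / (r − g) = 8,497 × [1 − ((1+0.0152)/(1+r))^8] / (r − 0.0152) = ¥63,041.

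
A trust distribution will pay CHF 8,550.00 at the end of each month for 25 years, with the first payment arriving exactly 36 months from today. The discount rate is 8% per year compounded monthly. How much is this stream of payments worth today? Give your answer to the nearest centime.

CHF 877,916.33

Ordinary annuity of 300 payments, first payment at period 36.
Periodic rate r = 0.08/12 per month; n is counted in months.
The ordinary-annuity PV formula values the stream one period before the first payment (period 35); discount that back 35 periods:
PV₀ = 8,550 × [1 − (1+r)^−300] / r × (1+r)^−35 = CHF 877,916.33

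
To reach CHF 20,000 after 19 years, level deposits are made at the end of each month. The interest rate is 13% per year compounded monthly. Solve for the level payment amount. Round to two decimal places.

Level ordinary annuity; solve FV = PMT × [((1+r)^n − 1)/r] for PMT.
Periodic rate r = 0.13/12 per month; n is counted in months.
With n = 228: PMT = 20,000 / ([((1+r)^n − 1)/r]) = CHF 20.31

CHF 20.31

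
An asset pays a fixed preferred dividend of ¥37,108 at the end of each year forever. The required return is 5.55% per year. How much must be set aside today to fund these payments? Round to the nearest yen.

¥668,613

Periodic rate r = 0.0555 per year.
Level perpetuity: PV = PMT / r = 37,108 / (0.0555) = ¥668,613.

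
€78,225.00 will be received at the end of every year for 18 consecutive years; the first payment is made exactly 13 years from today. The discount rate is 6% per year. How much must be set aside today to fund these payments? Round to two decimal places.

Ordinary annuity of 18 payments, first payment at period 13.
Periodic rate r = 0.06 per year.
The ordinary-annuity PV formula values the stream one period before the first payment (period 12); discount that back 12 periods:
PV₀ = 78,225 × [1 − (1+r)^−18] / r × (1+r)^−12 = €420,927.72

€420,927.72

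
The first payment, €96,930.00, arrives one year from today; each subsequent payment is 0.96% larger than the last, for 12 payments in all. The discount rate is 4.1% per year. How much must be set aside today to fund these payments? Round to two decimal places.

€949,414.18

Periodic rate r = 0.041 per year.
Growing ordinary annuity: PV = PMT₁ × [1 − ((1+g)/(1+r))^n] / (r − g) = 96,930 × [1 − ((1+0.0096)/(1+r))^12] / (r − 0.0096) = €949,414.18.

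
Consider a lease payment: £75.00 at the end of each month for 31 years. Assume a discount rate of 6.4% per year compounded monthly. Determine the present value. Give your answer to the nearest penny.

£12,118.43

This is an ordinary annuity: 372 payments of £75.00 at the end of each month.
Periodic rate r = 0.064/12 per month; n is counted in months.
PV = PMT × [(1 − (1+r)^−n)/r] = 75 × [1 − (1+r)^−372] / r = £12,118.43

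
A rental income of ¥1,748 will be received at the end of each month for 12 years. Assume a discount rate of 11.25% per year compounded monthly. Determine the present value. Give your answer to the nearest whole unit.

This is an ordinary annuity: 144 payments of ¥1,748 at the end of each month.
Periodic rate r = 0.1125/12 per month; n is counted in months.
PV = PMT × [(1 − (1+r)^−n)/r] = 1,748 × [1 − (1+r)^−144] / r = ¥137,812

¥137,812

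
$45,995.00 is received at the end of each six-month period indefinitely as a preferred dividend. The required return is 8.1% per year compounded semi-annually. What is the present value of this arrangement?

Periodic rate r = 0.081/2 per half-year.
Level perpetuity: PV = PMT / r = 45,995 / (0.081/2) = $1,135,679.01.

$1,135,679.01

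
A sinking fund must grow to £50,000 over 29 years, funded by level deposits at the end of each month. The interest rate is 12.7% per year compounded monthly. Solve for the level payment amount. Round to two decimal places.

£13.92

Level ordinary annuity; solve FV = PMT × [((1+r)^n − 1)/r] for PMT.
Periodic rate r = 0.127/12 per month; n is counted in months.
With n = 348: PMT = 50,000 / ([((1+r)^n − 1)/r]) = £13.92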